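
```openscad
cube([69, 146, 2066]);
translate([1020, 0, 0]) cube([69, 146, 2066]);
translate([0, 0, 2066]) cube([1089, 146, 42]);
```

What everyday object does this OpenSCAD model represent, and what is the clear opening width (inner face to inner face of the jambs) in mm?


A door frame. The clear opening width is 951 mm.

Two 2066 mm tall posts with a header on top — a door frame. The left jamb is 69 mm wide at x = 0; the right jamb starts at x = 1020. The clear opening is 1020 − 69 = 951 mm.


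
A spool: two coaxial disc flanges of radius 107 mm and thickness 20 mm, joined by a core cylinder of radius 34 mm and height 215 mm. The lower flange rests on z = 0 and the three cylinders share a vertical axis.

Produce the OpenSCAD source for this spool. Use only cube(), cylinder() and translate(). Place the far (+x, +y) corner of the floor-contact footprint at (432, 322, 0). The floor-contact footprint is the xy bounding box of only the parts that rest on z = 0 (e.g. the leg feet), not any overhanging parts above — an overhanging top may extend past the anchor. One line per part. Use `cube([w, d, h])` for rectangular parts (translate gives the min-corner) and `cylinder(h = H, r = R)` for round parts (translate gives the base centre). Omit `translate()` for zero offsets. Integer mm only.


translate([325, 215, 0]) cylinder(h = 20, r = 107);
translate([325, 215, 20]) cylinder(h = 215, r = 34);
translate([325, 215, 235]) cylinder(h = 20, r = 107);


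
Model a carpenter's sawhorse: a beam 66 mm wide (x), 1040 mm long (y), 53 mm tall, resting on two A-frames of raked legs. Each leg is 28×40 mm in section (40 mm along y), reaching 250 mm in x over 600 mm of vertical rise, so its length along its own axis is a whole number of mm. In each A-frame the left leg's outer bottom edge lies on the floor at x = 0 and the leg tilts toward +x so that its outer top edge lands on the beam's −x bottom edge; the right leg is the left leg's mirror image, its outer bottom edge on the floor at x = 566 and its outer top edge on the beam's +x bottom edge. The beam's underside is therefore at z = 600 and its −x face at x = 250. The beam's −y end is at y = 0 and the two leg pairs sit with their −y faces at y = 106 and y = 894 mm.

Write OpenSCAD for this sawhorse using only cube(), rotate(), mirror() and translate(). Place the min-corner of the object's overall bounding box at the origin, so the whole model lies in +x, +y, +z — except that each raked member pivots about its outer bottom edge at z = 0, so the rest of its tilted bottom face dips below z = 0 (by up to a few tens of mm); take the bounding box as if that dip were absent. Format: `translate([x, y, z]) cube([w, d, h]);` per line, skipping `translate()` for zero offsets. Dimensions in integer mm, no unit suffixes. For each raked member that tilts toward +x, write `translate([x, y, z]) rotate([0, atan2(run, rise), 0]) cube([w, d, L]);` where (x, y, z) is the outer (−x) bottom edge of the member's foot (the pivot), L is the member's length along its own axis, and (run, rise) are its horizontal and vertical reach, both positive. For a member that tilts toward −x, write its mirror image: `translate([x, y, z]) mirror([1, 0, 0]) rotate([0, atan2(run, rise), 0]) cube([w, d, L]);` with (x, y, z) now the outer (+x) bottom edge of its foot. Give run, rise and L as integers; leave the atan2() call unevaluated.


translate([250, 0, 600]) cube([66, 1040, 53]);
translate([0, 106, 0]) rotate([0, atan2(250, 600), 0]) cube([28, 40, 650]);
translate([566, 106, 0]) mirror([1, 0, 0]) rotate([0, atan2(250, 600), 0]) cube([28, 40, 650]);
translate([0, 894, 0]) rotate([0, atan2(250, 600), 0]) cube([28, 40, 650]);
translate([566, 894, 0]) mirror([1, 0, 0]) rotate([0, atan2(250, 600), 0]) cube([28, 40, 650]);


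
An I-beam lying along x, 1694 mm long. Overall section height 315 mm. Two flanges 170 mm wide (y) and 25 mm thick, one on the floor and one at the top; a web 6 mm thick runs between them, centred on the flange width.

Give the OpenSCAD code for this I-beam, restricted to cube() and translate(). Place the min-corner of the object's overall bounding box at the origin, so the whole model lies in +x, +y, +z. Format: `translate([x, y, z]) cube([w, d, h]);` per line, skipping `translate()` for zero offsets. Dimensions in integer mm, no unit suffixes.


cube([1694, 170, 25]);
translate([0, 82, 25]) cube([1694, 6, 265]);
translate([0, 0, 290]) cube([1694, 170, 25]);


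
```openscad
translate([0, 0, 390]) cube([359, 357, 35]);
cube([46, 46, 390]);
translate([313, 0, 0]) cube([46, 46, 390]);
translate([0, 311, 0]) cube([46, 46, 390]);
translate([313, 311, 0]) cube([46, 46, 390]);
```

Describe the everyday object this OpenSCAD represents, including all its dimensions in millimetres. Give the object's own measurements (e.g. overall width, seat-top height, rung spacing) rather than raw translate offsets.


A simple wooden stool: a rectangular seat 359 mm (x) by 357 mm (y), 35 mm thick, top face at z = 425 mm, on four square legs, each 46×46 mm in cross-section. The legs rest on z = 0, each flush with a corner of the seat.


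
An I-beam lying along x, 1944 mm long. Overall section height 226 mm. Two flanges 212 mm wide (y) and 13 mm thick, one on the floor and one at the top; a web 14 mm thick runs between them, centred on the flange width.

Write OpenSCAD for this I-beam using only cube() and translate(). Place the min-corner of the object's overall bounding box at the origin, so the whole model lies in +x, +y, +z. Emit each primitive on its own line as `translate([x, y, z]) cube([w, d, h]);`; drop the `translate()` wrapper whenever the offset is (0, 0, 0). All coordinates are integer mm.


cube([1944, 212, 13]);
translate([0, 99, 13]) cube([1944, 14, 200]);
translate([0, 0, 213]) cube([1944, 212, 13]);


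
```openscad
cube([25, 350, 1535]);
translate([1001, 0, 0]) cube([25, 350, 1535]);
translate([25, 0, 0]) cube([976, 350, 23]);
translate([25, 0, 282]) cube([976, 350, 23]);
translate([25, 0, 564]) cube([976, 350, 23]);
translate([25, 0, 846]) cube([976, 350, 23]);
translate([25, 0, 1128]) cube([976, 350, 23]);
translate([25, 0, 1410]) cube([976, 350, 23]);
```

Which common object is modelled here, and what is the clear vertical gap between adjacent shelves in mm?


A bookshelf. The clear shelf gap is 259 mm.

Two tall side panels with 6 horizontal boards between them — a bookshelf. The first two shelf undersides are at z = 0 and z = 282; with shelf thickness 23, the clear gap is 282 − 0 − 23 = 259 mm.


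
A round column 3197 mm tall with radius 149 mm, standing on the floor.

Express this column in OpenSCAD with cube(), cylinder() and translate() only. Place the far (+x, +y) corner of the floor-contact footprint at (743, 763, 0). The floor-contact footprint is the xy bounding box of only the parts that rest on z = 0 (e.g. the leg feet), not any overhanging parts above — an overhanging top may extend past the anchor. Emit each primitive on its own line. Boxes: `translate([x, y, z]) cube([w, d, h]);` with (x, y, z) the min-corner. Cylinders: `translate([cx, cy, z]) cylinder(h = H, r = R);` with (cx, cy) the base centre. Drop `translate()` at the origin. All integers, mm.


translate([594, 614, 0]) cylinder(h = 3197, r = 149);


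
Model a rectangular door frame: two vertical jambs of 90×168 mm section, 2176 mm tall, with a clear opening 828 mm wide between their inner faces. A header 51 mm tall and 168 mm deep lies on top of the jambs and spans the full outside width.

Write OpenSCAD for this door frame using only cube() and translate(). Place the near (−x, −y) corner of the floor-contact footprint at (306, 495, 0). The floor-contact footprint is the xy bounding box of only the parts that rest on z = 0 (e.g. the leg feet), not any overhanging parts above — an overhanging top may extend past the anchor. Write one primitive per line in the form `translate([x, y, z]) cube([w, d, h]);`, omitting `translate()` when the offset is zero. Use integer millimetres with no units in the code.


translate([306, 495, 0]) cube([90, 168, 2176]);
translate([1224, 495, 0]) cube([90, 168, 2176]);
translate([306, 495, 2176]) cube([1008, 168, 51]);


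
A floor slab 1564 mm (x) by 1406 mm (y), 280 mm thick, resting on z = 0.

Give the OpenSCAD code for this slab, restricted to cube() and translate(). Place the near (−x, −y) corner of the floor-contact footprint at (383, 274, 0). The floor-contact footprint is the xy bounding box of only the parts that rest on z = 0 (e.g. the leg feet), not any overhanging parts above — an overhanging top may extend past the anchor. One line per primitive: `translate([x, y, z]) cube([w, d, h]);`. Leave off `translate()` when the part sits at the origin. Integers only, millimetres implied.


translate([383, 274, 0]) cube([1564, 1406, 280]);


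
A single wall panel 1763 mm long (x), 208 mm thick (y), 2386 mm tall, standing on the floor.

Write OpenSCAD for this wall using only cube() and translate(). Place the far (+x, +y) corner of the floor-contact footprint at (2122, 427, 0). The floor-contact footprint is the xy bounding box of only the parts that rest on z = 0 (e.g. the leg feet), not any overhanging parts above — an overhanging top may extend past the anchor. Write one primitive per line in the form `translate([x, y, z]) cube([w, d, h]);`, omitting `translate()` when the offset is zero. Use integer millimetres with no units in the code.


translate([359, 219, 0]) cube([1763, 208, 2386]);


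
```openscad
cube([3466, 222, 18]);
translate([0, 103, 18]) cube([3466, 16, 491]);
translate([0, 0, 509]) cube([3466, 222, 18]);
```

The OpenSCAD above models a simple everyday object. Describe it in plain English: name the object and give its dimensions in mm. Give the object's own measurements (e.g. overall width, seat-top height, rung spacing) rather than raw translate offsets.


An I-beam lying along x, 3466 mm long. Overall section height 527 mm. Two flanges 222 mm wide (y) and 18 mm thick, one on the floor and one at the top; a web 16 mm thick runs between them, centred on the flange width.


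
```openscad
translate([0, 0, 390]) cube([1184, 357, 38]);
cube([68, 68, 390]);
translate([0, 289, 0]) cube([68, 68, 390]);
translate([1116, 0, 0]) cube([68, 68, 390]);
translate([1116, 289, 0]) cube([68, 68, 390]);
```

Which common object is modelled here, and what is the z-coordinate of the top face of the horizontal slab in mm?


A bench. The seat-top height is 428 mm.

A long slab on four corner posts — a bench. The slab sits at z = 390 with thickness 38, so the top is 390 + 38 = 428 mm.


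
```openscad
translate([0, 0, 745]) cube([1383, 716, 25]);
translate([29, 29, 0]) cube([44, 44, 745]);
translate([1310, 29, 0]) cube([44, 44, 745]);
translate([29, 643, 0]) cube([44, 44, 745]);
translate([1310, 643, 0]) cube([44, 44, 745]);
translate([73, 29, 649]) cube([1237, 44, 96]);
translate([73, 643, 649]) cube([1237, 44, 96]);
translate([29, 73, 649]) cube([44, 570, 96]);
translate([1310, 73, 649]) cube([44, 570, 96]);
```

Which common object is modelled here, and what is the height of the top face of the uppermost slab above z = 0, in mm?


A table. The table height is 770 mm.

A 1383×716×25 slab sits at z = 745 on four 44 mm square posts — a table. The top surface is at 745 + 25 = 770 mm.


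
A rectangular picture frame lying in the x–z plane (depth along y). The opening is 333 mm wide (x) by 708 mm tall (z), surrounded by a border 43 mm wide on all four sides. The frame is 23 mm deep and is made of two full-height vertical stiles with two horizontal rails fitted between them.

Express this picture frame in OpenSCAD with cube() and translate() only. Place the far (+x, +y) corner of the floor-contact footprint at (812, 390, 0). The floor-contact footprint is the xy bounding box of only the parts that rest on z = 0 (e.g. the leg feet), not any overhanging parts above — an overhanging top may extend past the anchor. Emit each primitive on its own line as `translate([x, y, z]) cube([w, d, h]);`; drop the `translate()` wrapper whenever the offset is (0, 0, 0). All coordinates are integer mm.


translate([393, 367, 0]) cube([43, 23, 794]);
translate([769, 367, 0]) cube([43, 23, 794]);
translate([436, 367, 0]) cube([333, 23, 43]);
translate([436, 367, 751]) cube([333, 23, 43]);


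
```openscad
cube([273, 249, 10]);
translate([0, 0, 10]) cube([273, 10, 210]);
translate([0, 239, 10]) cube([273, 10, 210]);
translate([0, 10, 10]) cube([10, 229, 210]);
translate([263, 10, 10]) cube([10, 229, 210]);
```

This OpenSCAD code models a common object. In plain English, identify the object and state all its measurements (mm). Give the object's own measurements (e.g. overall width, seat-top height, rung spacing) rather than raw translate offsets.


An open-topped rectangular box: outside dimensions 273×249×220 mm, with a uniform wall and base thickness of 10 mm. The base is a full 273×249 slab on the floor; four walls sit on top of the base. The front and back walls (the −y and +y sides) span the full width; the two side walls fit between them.


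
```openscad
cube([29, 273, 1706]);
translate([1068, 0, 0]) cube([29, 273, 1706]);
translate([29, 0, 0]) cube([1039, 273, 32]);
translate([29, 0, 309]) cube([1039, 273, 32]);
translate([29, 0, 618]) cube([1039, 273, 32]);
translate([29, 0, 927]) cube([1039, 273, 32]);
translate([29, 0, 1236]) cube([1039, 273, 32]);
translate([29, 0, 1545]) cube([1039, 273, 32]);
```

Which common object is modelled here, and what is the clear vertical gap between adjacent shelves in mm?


A bookshelf. The clear shelf gap is 277 mm.

Two tall side panels with 6 horizontal boards between them — a bookshelf. The first two shelf undersides are at z = 0 and z = 309; with shelf thickness 32, the clear gap is 309 − 0 − 32 = 277 mm.


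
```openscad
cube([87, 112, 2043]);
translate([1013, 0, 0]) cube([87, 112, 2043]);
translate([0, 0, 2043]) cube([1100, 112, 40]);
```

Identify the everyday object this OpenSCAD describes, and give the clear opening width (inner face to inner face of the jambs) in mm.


A door frame. The clear opening width is 926 mm.

Two 2043 mm tall posts with a header on top — a door frame. The left jamb is 87 mm wide at x = 0; the right jamb starts at x = 1013. The clear opening is 1013 − 87 = 926 mm.


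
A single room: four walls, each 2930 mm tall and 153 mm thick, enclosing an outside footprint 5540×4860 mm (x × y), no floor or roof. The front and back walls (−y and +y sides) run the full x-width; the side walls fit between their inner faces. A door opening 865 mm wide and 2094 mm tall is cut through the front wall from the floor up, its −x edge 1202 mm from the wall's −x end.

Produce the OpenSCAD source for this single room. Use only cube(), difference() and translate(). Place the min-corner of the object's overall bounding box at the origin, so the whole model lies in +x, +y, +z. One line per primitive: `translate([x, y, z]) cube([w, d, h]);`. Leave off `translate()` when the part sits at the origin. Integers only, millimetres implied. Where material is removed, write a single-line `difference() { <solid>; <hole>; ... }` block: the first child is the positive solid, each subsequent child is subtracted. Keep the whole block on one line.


difference() { cube([5540, 153, 2930]); translate([1202, 0, 0]) cube([865, 153, 2094]); }
translate([0, 4707, 0]) cube([5540, 153, 2930]);
translate([0, 153, 0]) cube([153, 4554, 2930]);
translate([5387, 153, 0]) cube([153, 4554, 2930]);


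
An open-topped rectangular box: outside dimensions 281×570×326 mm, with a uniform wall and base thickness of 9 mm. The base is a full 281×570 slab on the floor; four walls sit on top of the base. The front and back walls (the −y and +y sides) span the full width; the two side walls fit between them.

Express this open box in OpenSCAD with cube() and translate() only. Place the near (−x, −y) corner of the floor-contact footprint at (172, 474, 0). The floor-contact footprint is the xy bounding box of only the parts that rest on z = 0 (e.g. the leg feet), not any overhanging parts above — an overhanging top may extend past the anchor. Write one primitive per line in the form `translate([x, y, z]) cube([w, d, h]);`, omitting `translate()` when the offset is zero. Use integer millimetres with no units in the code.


translate([172, 474, 0]) cube([281, 570, 9]);
translate([172, 474, 9]) cube([281, 9, 317]);
translate([172, 1035, 9]) cube([281, 9, 317]);
translate([172, 483, 9]) cube([9, 552, 317]);
translate([444, 483, 9]) cube([9, 552, 317]);


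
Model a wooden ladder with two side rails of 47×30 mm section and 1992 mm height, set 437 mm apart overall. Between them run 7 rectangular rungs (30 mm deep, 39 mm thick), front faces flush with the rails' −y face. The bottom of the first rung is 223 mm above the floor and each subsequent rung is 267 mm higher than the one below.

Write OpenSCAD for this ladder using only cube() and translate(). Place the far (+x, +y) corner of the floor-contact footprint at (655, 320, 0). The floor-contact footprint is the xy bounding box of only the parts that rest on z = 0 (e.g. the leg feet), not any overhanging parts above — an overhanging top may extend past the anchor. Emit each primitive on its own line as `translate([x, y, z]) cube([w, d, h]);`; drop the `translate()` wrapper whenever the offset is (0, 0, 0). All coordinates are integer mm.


translate([218, 290, 0]) cube([47, 30, 1992]);
translate([608, 290, 0]) cube([47, 30, 1992]);
translate([265, 290, 223]) cube([343, 30, 39]);
translate([265, 290, 490]) cube([343, 30, 39]);
translate([265, 290, 757]) cube([343, 30, 39]);
translate([265, 290, 1024]) cube([343, 30, 39]);
translate([265, 290, 1291]) cube([343, 30, 39]);
translate([265, 290, 1558]) cube([343, 30, 39]);
translate([265, 290, 1825]) cube([343, 30, 39]);


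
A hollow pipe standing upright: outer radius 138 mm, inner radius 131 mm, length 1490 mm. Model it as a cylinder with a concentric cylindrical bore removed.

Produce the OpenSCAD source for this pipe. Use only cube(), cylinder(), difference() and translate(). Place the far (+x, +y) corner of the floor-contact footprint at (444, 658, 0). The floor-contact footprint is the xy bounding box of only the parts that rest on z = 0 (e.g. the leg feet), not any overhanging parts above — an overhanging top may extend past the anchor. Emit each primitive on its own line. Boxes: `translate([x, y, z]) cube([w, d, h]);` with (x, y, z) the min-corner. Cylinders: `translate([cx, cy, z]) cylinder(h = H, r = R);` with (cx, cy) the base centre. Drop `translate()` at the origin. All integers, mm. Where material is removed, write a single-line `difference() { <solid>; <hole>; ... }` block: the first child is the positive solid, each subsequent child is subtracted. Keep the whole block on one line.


difference() { translate([306, 520, 0]) cylinder(h = 1490, r = 138); translate([306, 520, 0]) cylinder(h = 1490, r = 131); }


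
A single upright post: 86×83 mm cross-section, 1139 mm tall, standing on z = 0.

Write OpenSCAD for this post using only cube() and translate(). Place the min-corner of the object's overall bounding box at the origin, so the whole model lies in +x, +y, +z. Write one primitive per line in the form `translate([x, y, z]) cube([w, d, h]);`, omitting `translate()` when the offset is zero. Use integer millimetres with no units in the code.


cube([86, 83, 1139]);


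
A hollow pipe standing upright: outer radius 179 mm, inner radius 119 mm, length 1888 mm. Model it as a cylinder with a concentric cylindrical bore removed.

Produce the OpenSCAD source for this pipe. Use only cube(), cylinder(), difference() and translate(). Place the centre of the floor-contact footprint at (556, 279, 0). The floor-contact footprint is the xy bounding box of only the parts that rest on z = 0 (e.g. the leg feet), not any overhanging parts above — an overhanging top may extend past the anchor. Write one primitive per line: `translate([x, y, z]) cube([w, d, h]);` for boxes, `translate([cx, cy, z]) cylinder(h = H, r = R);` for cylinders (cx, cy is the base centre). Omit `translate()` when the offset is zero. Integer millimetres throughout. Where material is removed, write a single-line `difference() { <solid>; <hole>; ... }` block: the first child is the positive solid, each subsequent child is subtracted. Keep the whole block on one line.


difference() { translate([556, 279, 0]) cylinder(h = 1888, r = 179); translate([556, 279, 0]) cylinder(h = 1888, r = 119); }


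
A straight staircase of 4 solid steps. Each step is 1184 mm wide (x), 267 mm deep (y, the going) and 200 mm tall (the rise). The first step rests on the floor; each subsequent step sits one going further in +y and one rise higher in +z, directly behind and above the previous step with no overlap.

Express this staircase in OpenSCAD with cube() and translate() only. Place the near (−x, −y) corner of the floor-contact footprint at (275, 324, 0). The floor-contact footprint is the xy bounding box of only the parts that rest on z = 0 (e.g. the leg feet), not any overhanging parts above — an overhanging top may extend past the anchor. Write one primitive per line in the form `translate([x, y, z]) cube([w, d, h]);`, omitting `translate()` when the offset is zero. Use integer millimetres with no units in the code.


translate([275, 324, 0]) cube([1184, 267, 200]);
translate([275, 591, 200]) cube([1184, 267, 200]);
translate([275, 858, 400]) cube([1184, 267, 200]);
translate([275, 1125, 600]) cube([1184, 267, 200]);


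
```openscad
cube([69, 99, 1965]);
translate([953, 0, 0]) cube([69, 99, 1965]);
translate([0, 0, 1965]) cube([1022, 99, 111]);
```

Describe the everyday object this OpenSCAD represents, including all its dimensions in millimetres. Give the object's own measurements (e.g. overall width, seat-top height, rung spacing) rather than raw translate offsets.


A door frame. The clear opening is 884 mm wide and 1965 mm high. Two 69 mm wide jambs, 99 mm deep, stand either side of the opening from the floor to the top of the opening. A 111 mm thick head sits across the top of both jambs, spanning the full outside width of the frame.


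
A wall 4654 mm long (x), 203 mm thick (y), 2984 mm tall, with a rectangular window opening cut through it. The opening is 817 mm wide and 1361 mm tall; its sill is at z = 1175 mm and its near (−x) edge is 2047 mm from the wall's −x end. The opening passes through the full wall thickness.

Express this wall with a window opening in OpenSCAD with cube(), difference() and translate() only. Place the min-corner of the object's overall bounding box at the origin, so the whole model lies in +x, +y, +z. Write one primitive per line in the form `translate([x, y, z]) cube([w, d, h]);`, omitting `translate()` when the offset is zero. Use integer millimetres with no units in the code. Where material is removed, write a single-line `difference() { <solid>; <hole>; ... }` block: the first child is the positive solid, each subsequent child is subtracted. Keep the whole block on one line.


difference() { cube([4654, 203, 2984]); translate([2047, 0, 1175]) cube([817, 203, 1361]); }


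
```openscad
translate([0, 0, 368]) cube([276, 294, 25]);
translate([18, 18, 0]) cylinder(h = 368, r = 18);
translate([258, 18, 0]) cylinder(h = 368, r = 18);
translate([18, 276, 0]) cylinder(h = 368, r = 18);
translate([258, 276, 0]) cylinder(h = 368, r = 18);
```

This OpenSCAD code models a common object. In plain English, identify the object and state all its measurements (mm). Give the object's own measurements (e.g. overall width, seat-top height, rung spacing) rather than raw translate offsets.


A four-legged stool. The seat is a 276×294×25 mm slab whose top surface is at z = 393 mm; four round legs, each 36 mm in diameter, run from the floor (z = 0) to the underside of the seat, each leg's axis is inset half a diameter from the nearest pair of seat edges (so the leg's bounding box is flush with the corner).


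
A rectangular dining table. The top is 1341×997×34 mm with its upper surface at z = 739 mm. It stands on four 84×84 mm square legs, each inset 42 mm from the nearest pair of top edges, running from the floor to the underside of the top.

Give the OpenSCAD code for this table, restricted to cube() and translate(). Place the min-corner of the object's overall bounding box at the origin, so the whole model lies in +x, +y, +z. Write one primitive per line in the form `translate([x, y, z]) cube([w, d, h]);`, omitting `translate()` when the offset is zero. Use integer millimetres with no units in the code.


translate([0, 0, 705]) cube([1341, 997, 34]);
translate([42, 42, 0]) cube([84, 84, 705]);
translate([1215, 42, 0]) cube([84, 84, 705]);
translate([42, 871, 0]) cube([84, 84, 705]);
translate([1215, 871, 0]) cube([84, 84, 705]);


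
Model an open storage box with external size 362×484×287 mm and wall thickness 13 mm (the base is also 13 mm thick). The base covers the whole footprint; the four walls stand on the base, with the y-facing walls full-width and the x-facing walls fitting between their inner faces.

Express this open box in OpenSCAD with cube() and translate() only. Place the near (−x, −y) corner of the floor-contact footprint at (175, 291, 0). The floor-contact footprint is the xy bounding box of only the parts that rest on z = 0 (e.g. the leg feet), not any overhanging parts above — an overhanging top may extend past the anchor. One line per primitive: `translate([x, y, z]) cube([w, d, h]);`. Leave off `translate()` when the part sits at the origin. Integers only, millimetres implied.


translate([175, 291, 0]) cube([362, 484, 13]);
translate([175, 291, 13]) cube([362, 13, 274]);
translate([175, 762, 13]) cube([362, 13, 274]);
translate([175, 304, 13]) cube([13, 458, 274]);
translate([524, 304, 13]) cube([13, 458, 274]);


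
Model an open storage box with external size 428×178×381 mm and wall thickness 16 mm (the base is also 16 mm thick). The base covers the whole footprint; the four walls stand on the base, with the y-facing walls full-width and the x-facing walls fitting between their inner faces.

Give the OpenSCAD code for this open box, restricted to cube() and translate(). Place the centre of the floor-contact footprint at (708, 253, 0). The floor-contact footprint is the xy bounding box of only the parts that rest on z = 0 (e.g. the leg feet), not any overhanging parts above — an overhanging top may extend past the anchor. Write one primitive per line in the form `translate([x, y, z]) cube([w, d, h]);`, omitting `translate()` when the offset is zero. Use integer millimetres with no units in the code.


translate([494, 164, 0]) cube([428, 178, 16]);
translate([494, 164, 16]) cube([428, 16, 365]);
translate([494, 326, 16]) cube([428, 16, 365]);
translate([494, 180, 16]) cube([16, 146, 365]);
translate([906, 180, 16]) cube([16, 146, 365]);


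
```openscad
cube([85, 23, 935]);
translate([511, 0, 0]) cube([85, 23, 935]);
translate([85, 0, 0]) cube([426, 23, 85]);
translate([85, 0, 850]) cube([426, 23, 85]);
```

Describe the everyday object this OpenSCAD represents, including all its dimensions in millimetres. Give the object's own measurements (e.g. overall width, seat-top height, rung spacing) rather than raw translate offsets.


A rectangular picture frame lying in the x–z plane (depth along y). The opening is 426 mm wide (x) by 765 mm tall (z), surrounded by a border 85 mm wide on all four sides. The frame is 23 mm deep and is made of two full-height vertical stiles with two horizontal rails fitted between them.


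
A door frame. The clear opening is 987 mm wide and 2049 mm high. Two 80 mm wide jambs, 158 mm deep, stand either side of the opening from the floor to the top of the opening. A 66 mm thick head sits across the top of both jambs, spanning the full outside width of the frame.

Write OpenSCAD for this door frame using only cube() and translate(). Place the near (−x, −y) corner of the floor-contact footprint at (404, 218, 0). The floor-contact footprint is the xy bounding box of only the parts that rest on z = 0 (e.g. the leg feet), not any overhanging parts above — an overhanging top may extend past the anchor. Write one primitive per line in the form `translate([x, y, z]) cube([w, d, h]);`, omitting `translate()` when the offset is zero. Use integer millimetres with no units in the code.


translate([404, 218, 0]) cube([80, 158, 2049]);
translate([1471, 218, 0]) cube([80, 158, 2049]);
translate([404, 218, 2049]) cube([1147, 158, 66]);


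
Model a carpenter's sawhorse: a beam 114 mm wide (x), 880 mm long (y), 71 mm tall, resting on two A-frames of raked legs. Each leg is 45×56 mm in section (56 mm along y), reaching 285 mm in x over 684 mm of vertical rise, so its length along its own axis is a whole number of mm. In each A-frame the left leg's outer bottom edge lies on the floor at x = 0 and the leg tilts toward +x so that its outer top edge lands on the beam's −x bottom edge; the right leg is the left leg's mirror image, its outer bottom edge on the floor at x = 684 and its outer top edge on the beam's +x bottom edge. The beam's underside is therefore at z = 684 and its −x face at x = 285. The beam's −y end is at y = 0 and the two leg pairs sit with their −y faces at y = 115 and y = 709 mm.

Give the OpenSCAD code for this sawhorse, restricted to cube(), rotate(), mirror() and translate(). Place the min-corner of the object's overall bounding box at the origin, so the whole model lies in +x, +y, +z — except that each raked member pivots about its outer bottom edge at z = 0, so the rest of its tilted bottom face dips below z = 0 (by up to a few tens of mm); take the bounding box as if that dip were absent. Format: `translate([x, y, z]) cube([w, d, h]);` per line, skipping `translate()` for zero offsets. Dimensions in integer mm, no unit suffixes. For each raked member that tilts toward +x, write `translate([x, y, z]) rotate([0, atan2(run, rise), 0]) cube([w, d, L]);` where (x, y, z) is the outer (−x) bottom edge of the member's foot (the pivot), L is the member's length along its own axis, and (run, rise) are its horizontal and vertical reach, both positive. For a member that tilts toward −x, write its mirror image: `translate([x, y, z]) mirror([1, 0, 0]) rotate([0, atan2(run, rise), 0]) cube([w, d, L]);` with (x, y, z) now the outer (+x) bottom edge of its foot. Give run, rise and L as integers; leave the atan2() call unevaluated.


translate([285, 0, 684]) cube([114, 880, 71]);
translate([0, 115, 0]) rotate([0, atan2(285, 684), 0]) cube([45, 56, 741]);
translate([684, 115, 0]) mirror([1, 0, 0]) rotate([0, atan2(285, 684), 0]) cube([45, 56, 741]);
translate([0, 709, 0]) rotate([0, atan2(285, 684), 0]) cube([45, 56, 741]);
translate([684, 709, 0]) mirror([1, 0, 0]) rotate([0, atan2(285, 684), 0]) cube([45, 56, 741]);


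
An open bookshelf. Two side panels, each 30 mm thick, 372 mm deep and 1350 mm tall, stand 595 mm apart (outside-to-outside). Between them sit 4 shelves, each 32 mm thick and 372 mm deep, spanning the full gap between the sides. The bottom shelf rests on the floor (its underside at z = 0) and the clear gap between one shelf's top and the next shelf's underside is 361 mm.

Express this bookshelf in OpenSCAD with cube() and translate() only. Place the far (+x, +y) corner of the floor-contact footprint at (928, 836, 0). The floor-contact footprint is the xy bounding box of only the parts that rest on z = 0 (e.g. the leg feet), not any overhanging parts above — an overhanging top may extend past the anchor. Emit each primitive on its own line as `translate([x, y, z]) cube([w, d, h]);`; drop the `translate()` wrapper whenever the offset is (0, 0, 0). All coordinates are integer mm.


translate([333, 464, 0]) cube([30, 372, 1350]);
translate([898, 464, 0]) cube([30, 372, 1350]);
translate([363, 464, 0]) cube([535, 372, 32]);
translate([363, 464, 393]) cube([535, 372, 32]);
translate([363, 464, 786]) cube([535, 372, 32]);
translate([363, 464, 1179]) cube([535, 372, 32]);


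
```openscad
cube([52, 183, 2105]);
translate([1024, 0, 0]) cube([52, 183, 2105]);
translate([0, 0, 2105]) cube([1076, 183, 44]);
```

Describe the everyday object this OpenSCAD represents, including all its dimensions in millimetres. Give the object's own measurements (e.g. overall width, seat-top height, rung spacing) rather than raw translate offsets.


A door frame. The clear opening is 972 mm wide and 2105 mm high. Two 52 mm wide jambs, 183 mm deep, stand either side of the opening from the floor to the top of the opening. A 44 mm thick head sits across the top of both jambs, spanning the full outside width of the frame.


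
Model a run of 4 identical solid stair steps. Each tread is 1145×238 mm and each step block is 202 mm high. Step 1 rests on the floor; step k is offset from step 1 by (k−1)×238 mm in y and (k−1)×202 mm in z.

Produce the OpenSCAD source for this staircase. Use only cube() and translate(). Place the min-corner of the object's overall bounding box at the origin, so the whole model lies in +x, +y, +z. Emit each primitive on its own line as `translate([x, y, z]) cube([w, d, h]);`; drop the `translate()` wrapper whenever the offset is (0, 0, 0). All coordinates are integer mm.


cube([1145, 238, 202]);
translate([0, 238, 202]) cube([1145, 238, 202]);
translate([0, 476, 404]) cube([1145, 238, 202]);
translate([0, 714, 606]) cube([1145, 238, 202]);


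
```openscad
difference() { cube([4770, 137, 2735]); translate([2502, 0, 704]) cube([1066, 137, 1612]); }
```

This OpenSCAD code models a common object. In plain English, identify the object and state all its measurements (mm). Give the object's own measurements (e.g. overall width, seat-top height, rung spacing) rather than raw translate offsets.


A wall 4770 mm long (x), 137 mm thick (y), 2735 mm tall, with a rectangular window opening cut through it. The opening is 1066 mm wide and 1612 mm tall; its sill is at z = 704 mm and its near (−x) edge is 2502 mm from the wall's −x end. The opening passes through the full wall thickness.


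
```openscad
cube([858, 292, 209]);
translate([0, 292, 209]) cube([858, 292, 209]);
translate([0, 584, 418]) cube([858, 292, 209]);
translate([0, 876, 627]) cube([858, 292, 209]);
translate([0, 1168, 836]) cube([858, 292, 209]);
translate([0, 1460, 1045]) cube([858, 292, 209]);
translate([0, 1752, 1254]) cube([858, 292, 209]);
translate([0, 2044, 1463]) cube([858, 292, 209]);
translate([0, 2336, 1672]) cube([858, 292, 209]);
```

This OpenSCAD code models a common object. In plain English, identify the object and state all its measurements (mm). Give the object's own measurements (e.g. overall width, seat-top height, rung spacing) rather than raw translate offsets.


A straight staircase of 9 solid steps. Each step is 858 mm wide (x), 292 mm deep (y, the going) and 209 mm tall (the rise). The first step rests on the floor; each subsequent step sits one going further in +y and one rise higher in +z, directly behind and above the previous step with no overlap.


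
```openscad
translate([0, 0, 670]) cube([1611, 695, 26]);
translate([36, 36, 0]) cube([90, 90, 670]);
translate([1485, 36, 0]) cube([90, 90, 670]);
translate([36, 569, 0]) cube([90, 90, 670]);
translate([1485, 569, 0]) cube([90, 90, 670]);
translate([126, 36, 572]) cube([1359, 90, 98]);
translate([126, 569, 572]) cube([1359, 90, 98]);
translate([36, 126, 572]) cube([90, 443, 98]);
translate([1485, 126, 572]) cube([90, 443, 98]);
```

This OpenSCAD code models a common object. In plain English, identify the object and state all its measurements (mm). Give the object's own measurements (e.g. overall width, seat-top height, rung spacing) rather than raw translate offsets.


A table: top 1611 mm (x) × 695 mm (y), 26 mm thick, upper face at z = 696 mm, on four 90×90 mm square legs, each inset 36 mm from the nearest pair of top edges from z = 0 to the bottom of the top. Four apron rails, 90 mm thick and 98 mm tall, run between adjacent legs with their top edges flush with the underside of the top and their outer faces flush with the legs' outer faces.


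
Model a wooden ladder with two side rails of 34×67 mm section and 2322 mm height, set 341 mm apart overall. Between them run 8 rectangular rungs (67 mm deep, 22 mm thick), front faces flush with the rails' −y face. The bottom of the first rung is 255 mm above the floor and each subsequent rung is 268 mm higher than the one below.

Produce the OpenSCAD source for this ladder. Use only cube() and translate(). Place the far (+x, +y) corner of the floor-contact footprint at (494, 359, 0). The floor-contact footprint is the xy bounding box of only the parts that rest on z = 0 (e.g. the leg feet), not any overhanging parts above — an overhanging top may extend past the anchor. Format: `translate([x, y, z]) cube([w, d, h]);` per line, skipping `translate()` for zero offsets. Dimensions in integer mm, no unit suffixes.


// rung span = 341 - 2*34 = 273
// rung[k] z = 255 + k*268
translate([153, 292, 0]) cube([34, 67, 2322]);
translate([460, 292, 0]) cube([34, 67, 2322]);
translate([187, 292, 255]) cube([273, 67, 22]);
translate([187, 292, 523]) cube([273, 67, 22]);
translate([187, 292, 791]) cube([273, 67, 22]);
translate([187, 292, 1059]) cube([273, 67, 22]);
translate([187, 292, 1327]) cube([273, 67, 22]);
translate([187, 292, 1595]) cube([273, 67, 22]);
translate([187, 292, 1863]) cube([273, 67, 22]);
translate([187, 292, 2131]) cube([273, 67, 22]);


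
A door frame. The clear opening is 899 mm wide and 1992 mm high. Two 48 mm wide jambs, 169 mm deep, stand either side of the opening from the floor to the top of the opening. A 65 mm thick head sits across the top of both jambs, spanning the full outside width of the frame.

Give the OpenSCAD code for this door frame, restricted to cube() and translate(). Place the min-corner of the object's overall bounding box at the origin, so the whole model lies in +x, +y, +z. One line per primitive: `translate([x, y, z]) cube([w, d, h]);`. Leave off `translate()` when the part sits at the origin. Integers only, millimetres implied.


cube([48, 169, 1992]);
translate([947, 0, 0]) cube([48, 169, 1992]);
translate([0, 0, 1992]) cube([995, 169, 65]);


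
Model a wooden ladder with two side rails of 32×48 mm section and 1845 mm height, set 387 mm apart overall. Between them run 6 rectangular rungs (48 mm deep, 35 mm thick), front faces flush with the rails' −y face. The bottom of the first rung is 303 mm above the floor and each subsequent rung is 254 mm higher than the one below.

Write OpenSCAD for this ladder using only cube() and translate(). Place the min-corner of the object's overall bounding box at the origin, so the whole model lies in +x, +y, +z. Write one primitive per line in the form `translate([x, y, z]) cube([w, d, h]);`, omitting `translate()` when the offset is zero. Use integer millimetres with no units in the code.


cube([32, 48, 1845]);
translate([355, 0, 0]) cube([32, 48, 1845]);
translate([32, 0, 303]) cube([323, 48, 35]);
translate([32, 0, 557]) cube([323, 48, 35]);
translate([32, 0, 811]) cube([323, 48, 35]);
translate([32, 0, 1065]) cube([323, 48, 35]);
translate([32, 0, 1319]) cube([323, 48, 35]);
translate([32, 0, 1573]) cube([323, 48, 35]);


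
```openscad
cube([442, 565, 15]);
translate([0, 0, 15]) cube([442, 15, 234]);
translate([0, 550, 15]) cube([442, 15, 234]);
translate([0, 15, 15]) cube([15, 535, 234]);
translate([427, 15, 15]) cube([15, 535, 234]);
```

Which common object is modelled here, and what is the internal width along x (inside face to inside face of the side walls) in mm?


An open box. The internal width is 412 mm.

A 442×565 base slab with four walls standing on it — an open box. The base is 442 mm wide and the walls are 15 mm thick, so the internal width is 442 − 2 × 15 = 412 mm.


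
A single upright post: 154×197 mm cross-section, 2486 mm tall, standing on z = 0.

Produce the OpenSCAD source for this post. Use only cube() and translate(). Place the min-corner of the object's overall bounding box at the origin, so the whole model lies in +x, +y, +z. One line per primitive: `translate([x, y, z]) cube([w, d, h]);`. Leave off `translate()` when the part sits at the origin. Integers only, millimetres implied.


cube([154, 197, 2486]);
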